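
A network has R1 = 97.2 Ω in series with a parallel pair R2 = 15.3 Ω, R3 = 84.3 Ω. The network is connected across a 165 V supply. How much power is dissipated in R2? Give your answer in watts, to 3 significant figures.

Collapse R2‖R3 to a single equivalent, reducing the network to two series elements.
R_p = (15.3×84.3)/(15.3+84.3) = 12.95 Ω
R_total = 97.2 + 12.95 = 110.1 Ω
I = V / R_total = 165 / 110.1 = 1.498 A
Voltage across the parallel pair: V_p = I × R_p = 1.498 × 12.95 = 19.40 V
R2 sees V_p directly, so P = V_p² / R2.
P_R2 = (19.40)² / 15.3 = 24.59 W

24.6 W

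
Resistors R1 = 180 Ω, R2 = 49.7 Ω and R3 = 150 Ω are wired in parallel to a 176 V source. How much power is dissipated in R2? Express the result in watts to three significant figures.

R2 sits directly across the source, so P = V²/R with V = 176 V.
P_R2 = V² / R2 = (176)² / 49.7 Ω = 623.3 W

623 W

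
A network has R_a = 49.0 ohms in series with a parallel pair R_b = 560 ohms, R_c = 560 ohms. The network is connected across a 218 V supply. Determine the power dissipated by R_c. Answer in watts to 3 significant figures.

61.5 W

First combine the parallel branches into one equivalent R_p, then R_a + R_p is a series pair.
R_p = (560×560)/(560+560) = 280.0 Ω
R_total = 49.0 + 280.0 = 329.0 Ω
I = V / R_total = 218 / 329.0 = 0.6626 A
Voltage across the parallel pair: V_p = I × R_p = 0.6626 × 280.0 = 185.5 V
R_c is across V_p, so use P = V²/R for that branch.
P_R_c = (185.5)² / 560 = 61.47 W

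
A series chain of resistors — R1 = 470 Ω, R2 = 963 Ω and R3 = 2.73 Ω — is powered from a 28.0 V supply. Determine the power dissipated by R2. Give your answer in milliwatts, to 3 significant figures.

Every series element carries the same I. Get I from the total resistance, then P = I² × R2.
R_total = 470 + 963 + 2.73 = 1436 Ω
I = V / R_total = 28.0 / 1436 = 0.01950 A
P_R2 = I² × R2 = (0.01950)² × 963 = 0.3663 W

366 mW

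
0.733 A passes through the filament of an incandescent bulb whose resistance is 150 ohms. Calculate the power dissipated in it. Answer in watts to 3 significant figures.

80.6 W

Current and resistance are given, so P = I²R is the direct form.
P = (0.7330 A)² × 150 Ω = 80.59 W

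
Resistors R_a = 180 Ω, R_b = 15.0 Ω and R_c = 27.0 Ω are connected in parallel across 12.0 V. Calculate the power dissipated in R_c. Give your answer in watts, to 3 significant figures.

5.33 W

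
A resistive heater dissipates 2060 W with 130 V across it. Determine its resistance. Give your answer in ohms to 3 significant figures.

The two known quantities fix the third via R = V² / P.
R = (130)² / 2060 = 8.204 Ω

8.20 Ω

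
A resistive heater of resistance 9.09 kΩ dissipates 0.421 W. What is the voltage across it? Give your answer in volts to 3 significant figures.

61.9 V

Inverting the appropriate power form: V = √(P R).
V = √(0.421 × 9090) = 61.86 V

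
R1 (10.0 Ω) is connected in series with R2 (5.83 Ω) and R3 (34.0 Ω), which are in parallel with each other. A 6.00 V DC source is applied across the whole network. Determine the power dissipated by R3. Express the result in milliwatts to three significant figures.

Replace R2 and R3 with their parallel equivalent so the circuit becomes R1 in series with R_p.
R_p = (5.83×34.0)/(5.83+34.0) = 4.977 Ω
R_total = 10.0 + 4.977 = 14.98 Ω
I = V / R_total = 6.00 / 14.98 = 0.4006 A
Voltage across the parallel pair: V_p = I × R_p = 0.4006 × 4.977 = 1.994 V
R3 is across V_p, so use P = V²/R for that branch.
P_R3 = (1.994)² / 34.0 = 0.1169 W

117 mW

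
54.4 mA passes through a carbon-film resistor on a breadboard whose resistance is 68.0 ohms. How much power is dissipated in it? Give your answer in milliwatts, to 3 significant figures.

201 mW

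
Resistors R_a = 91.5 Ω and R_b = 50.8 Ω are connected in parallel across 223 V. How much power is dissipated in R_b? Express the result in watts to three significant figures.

979 W

R_b sits directly across the source, so P = V²/R with V = 223 V.
P_R_b = V² / R_b = (223)² / 50.8 Ω = 978.9 W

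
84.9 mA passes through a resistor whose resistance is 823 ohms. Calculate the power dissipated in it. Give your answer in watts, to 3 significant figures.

5.93 W

With I and R stated, P = I²R applies in one step.
P = (0.08490 A)² × 823 Ω = 5.932 W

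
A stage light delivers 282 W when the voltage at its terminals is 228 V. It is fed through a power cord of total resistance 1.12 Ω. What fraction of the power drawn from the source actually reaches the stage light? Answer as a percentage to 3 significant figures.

I = P / V = 282 / 228 = 1.237 A through the power cord.
P_line = I² R_line = (1.237)² × 1.12 = 1.713 W
P_source = P_load + P_line = 282.0 + 1.713 = 283.7 W
η = P_load / P_source = 282.0 / 283.7 = 0.9940

99.4 %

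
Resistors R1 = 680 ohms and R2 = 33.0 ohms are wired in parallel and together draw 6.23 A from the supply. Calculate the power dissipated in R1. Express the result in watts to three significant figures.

The branches share the same voltage, but only the total current is given — find V from the equivalent resistance first.
1/R_eq = 1/680 + 1/33.0 ⇒ R_eq = 31.47 Ω
V = I_total × R_eq = 6.230 × 31.47 = 196.1 V
P_R1 = V² / R1 = (196.1)² / 680 = 56.54 W

56.5 W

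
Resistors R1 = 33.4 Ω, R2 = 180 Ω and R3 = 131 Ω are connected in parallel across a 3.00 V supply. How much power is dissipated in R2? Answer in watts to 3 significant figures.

Every branch has 3.00 V across it, so for R2 the power is simply V²/R.
P_R2 = V² / R2 = (3.00)² / 180 Ω = 0.05000 W

0.0500 W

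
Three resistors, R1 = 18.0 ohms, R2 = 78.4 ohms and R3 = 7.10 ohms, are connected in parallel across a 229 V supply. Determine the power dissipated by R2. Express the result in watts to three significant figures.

669 W

The supply voltage appears across each parallel branch — just use P = V²/R2.
P_R2 = V² / R2 = (229)² / 78.4 Ω = 668.9 W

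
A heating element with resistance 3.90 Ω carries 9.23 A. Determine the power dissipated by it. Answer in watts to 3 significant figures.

332 W

The current through and the resistance of the element are both given; use P = I²R.
P = (9.230 A)² × 3.90 Ω = 332.3 W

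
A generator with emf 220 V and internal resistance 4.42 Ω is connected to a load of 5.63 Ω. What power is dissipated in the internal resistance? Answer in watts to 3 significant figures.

The internal resistance carries the same current as the load; P_int = I²r.
I = ε / (r + R) = 220 / (4.42 + 5.63) = 21.89 A
P_int = I² r = (21.89)² × 4.42 = 2118 W

2120 W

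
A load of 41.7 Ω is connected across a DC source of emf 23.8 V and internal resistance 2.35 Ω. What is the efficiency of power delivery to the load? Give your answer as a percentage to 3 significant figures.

94.7 %

η = P_load/(P_load+P_int) = I²R/(I²R+I²r) = R/(R+r) — the I² cancels for series elements.
η = R / (R + r) = 41.7 / (41.7 + 2.35) = 0.9467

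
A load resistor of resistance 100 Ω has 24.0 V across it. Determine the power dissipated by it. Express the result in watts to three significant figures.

5.76 W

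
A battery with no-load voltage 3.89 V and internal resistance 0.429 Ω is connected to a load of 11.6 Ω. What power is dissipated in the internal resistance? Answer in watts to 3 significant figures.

0.0449 W

Internal loss is I²r, with I set by the total series resistance r+R.
I = ε / (r + R) = 3.89 / (0.429 + 11.6) = 0.3234 A
P_int = I² r = (0.3234)² × 0.429 = 0.04486 W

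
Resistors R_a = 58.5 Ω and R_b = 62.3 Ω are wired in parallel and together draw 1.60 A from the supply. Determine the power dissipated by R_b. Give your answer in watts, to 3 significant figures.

37.4 W

Parallel branches share V, not I — compute V via R_eq, then use V²/R for the target branch.
1/R_eq = 1/58.5 + 1/62.3 ⇒ R_eq = 30.17 Ω
V = I_total × R_eq = 1.600 × 30.17 = 48.27 V
P_R_b = V² / R_b = (48.27)² / 62.3 = 37.40 W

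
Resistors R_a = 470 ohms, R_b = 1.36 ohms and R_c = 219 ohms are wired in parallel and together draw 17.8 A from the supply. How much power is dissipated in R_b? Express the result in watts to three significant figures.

Only the total current is stated, so first find the parallel equivalent to get the voltage across the combination.
1/R_eq = 1/470 + 1/1.36 + 1/219 ⇒ R_eq = 1.348 Ω
V = I_total × R_eq = 17.80 × 1.348 = 23.99 V
P_R_b = V² / R_b = (23.99)² / 1.36 = 423.2 W

423 W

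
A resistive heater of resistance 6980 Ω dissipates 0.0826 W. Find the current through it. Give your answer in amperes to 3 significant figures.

From P = V I = I²R = V²/R, with the two given quantities we get I = √(P / R).
I = √(0.0826 / 6980) = 0.003440 A

0.00344 A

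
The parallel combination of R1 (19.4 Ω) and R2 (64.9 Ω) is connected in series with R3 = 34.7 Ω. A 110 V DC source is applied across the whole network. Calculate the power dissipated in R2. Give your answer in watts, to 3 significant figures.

Collapse the R1‖R2 pair into one equivalent R_p; then R_p and R3 form a series string.
R_p = (19.4×64.9)/(19.4+64.9) = 14.94 Ω
R_total = R_p + 34.7 = 14.94 + 34.7 = 49.64 Ω
I = V / R_total = 110 / 49.64 = 2.216 A
Voltage across the parallel pair: V_p = I × R_p = 2.216 × 14.94 = 33.10 V
R2 has V_p across it, so P = V_p²/R2.
P_R2 = (33.10)² / 64.9 = 16.88 W

16.9 W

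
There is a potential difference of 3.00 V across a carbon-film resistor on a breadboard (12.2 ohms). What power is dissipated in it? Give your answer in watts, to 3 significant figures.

0.738 W

Voltage and resistance are given, so P = V²/R is the one-step route.
P = (3.00 V)² / 12.2 Ω = 0.7377 W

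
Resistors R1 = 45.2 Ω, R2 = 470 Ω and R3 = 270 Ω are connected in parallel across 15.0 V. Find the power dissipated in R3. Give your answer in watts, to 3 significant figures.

0.833 W

R3 sits directly across the source, so P = V²/R with V = 15.0 V.
P_R3 = V² / R3 = (15.0)² / 270 Ω = 0.8333 W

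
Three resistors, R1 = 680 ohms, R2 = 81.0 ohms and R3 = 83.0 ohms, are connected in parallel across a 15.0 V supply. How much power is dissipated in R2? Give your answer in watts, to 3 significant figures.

2.78 W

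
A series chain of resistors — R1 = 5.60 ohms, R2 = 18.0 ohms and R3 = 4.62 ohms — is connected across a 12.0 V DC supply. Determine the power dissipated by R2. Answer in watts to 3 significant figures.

Every series element carries the same I. Get I from the total resistance, then P = I² × R2.
R_total = 5.60 + 18.0 + 4.62 = 28.22 Ω
I = V / R_total = 12.0 / 28.22 = 0.4252 A
P_R2 = I² × R2 = (0.4252)² × 18.0 = 3.255 W

3.25 W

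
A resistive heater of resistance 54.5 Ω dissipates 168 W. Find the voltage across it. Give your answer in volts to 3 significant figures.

95.7 V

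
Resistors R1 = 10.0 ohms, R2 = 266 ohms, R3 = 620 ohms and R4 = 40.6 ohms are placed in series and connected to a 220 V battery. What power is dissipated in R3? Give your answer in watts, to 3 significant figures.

34.2 W

In a series string the same current flows through every resistor — find that current, then P = I²R for the one we want.
R_total = 10.0 + 266 + 620 + 40.6 = 936.6 Ω
I = V / R_total = 220 / 936.6 = 0.2349 A
P_R3 = I² × R3 = (0.2349)² × 620 = 34.21 W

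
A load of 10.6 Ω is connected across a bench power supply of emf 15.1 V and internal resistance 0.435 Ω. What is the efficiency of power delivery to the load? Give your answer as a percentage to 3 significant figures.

96.1 %

Both r and R carry the same current, so the power split is just the resistance split: η = R/(R+r).
η = R / (R + r) = 10.6 / (10.6 + 0.435) = 0.9606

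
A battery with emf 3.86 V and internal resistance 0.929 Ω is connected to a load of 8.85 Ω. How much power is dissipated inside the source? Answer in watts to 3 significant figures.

0.145 W

r is in series with the load, so it carries the full circuit current — the loss in it is I²r.
I = ε / (r + R) = 3.86 / (0.929 + 8.85) = 0.3947 A
P_int = I² r = (0.3947)² × 0.929 = 0.1447 W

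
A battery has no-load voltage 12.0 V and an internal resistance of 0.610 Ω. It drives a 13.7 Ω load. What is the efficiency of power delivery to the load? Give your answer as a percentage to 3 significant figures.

95.7 %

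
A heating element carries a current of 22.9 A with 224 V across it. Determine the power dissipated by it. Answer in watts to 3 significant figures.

5130 W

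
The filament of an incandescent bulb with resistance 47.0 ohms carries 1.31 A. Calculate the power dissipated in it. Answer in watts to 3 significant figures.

80.7 W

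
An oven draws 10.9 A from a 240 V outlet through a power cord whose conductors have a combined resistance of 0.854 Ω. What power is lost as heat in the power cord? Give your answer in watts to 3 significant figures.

101 W

Only the current and the line resistance are needed for the I²R loss.
The power cord carries the full 10.9 A.
P_line = I² R_line = (10.90)² × 0.854 = 101.5 W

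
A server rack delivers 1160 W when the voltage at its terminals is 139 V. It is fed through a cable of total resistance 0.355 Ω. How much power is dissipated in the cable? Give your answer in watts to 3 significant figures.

Only the current and the line resistance are needed for the I²R loss.
I = P / V = 1160 / 139 = 8.345 A through the cable.
P_line = I² R_line = (8.345)² × 0.355 = 24.72 W

24.7 W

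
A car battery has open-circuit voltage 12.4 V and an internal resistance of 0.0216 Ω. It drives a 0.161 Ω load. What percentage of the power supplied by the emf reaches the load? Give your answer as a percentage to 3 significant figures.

The source delivers εI, of which I²R reaches the load and I²r is lost; since I is common, η = R/(R+r).
η = R / (R + r) = 0.161 / (0.161 + 0.0216) = 0.8817

88.2 %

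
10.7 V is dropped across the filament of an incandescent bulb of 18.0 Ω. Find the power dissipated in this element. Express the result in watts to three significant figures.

We know the drop across the element and its resistance — P = V²/R, one step.
P = (10.7 V)² / 18.0 Ω = 6.361 W

6.36 W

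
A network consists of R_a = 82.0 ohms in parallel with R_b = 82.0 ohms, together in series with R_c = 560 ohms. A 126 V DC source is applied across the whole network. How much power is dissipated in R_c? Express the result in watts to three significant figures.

24.6 W

Collapse the R_a‖R_b pair into one equivalent R_p; then R_p and R_c form a series string.
R_p = (82.0×82.0)/(82.0+82.0) = 41.00 Ω
R_total = R_p + 560 = 41.00 + 560 = 601.0 Ω
I = V / R_total = 126 / 601.0 = 0.2097 A
R_c is the series element, so its power is I²R.
P_R_c = (0.2097)² × 560 = 24.61 W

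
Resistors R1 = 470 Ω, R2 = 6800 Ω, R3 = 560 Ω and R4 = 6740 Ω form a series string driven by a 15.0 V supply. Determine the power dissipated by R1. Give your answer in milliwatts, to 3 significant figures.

0.498 mW

In a series string the same current flows through every resistor — find that current, then P = I²R for the one we want.
R_total = 470 + 6800 + 560 + 6740 = 14570 Ω
I = V / R_total = 15.0 / 14570 = 0.001030 A
P_R1 = I² × R1 = (0.001030)² × 470 = 0.0004982 W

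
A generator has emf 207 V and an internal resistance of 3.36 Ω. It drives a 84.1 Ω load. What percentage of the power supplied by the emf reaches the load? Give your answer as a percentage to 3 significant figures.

Both r and R carry the same current, so the power split is just the resistance split: η = R/(R+r).
η = R / (R + r) = 84.1 / (84.1 + 3.36) = 0.9616

96.2 %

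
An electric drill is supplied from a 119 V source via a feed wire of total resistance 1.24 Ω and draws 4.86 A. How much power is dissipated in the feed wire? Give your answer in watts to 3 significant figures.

Line loss is just I²R for the cable — we know both I and R_line directly.
The feed wire carries the full 4.86 A.
P_line = I² R_line = (4.860)² × 1.24 = 29.29 W

29.3 W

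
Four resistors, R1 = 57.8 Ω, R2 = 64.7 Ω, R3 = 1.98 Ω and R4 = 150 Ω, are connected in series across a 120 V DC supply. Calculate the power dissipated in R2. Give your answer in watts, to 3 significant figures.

12.4 W

Every series element carries the same I. Get I from the total resistance, then P = I² × R2.
R_total = 57.8 + 64.7 + 1.98 + 150 = 274.5 Ω
I = V / R_total = 120 / 274.5 = 0.4372 A
P_R2 = I² × R2 = (0.4372)² × 64.7 = 12.37 W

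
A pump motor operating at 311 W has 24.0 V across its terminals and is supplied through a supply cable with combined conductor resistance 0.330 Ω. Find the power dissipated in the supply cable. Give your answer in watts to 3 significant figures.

Line loss is just I²R for the cable — we know both I and R_line directly.
I = P / V = 311 / 24.0 = 12.96 A through the supply cable.
P_line = I² R_line = (12.96)² × 0.330 = 55.41 W

55.4 W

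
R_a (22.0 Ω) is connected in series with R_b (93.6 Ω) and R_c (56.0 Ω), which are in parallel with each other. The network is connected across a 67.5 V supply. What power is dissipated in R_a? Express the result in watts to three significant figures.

30.8 W

Collapse R_b‖R_c to a single equivalent, reducing the network to two series elements.
R_p = (93.6×56.0)/(93.6+56.0) = 35.04 Ω
R_total = 22.0 + 35.04 = 57.04 Ω
I = V / R_total = 67.5 / 57.04 = 1.183 A
All the current flows through R_a; use P = I²R.
P_R_a = (1.183)² × 22.0 = 30.81 W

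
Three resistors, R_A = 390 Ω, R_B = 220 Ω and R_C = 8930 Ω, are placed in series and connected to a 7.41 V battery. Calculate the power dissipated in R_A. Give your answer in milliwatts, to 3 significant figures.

0.235 mW

Every series element carries the same I. Get I from the total resistance, then P = I² × R_A.
R_total = 390 + 220 + 8930 = 9540 Ω
I = V / R_total = 7.41 / 9540 = 0.0007767 A
P_R_A = I² × R_A = (0.0007767)² × 390 = 0.0002353 W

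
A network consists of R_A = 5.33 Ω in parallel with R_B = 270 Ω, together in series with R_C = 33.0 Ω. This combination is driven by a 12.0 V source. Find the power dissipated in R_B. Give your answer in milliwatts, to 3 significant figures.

9.97 mW

Reduce the parallel combination to a single R_p; the circuit then becomes R_p in series with the remaining resistor.
R_p = (5.33×270)/(5.33+270) = 5.227 Ω
R_total = R_p + 33.0 = 5.227 + 33.0 = 38.23 Ω
I = V / R_total = 12.0 / 38.23 = 0.3139 A
Voltage across the parallel pair: V_p = I × R_p = 0.3139 × 5.227 = 1.641 V
Use P = V²/R for R_B with V = V_p.
P_R_B = (1.641)² / 270 = 0.009971 W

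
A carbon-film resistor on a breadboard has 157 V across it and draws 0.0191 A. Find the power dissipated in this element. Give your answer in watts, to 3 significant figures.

3.00 W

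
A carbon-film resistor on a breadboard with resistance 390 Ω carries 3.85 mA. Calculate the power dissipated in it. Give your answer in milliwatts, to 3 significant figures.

5.78 mW

With I and R stated, P = I²R applies in one step.
P = (0.003850 A)² × 390 Ω = 0.005781 W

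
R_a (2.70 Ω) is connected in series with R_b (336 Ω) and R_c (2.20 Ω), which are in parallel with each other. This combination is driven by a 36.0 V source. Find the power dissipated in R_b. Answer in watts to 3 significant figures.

Collapse R_b‖R_c to a single equivalent, reducing the network to two series elements.
R_p = (336×2.20)/(336+2.20) = 2.186 Ω
R_total = 2.70 + 2.186 = 4.886 Ω
I = V / R_total = 36.0 / 4.886 = 7.368 A
Voltage across the parallel pair: V_p = I × R_p = 7.368 × 2.186 = 16.11 V
R_b is across V_p, so use P = V²/R for that branch.
P_R_b = (16.11)² / 336 = 0.7720 W

0.772 W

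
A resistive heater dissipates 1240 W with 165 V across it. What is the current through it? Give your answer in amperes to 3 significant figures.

7.52 A

Inverting the appropriate power form: I = P / V.
I = 1240 / 165 = 7.515 A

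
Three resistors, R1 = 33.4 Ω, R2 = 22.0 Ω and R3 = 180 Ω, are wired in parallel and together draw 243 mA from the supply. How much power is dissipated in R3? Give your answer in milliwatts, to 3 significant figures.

The branches share the same voltage, but only the total current is given — find V from the equivalent resistance first.
1/R_eq = 1/33.4 + 1/22.0 + 1/180 ⇒ R_eq = 12.35 Ω
V = I_total × R_eq = 0.2430 × 12.35 = 3.002 V
P_R3 = V² / R3 = (3.002)² / 180 = 0.05006 W

50.1 mW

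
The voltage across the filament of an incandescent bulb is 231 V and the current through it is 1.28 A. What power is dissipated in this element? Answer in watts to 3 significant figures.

296 W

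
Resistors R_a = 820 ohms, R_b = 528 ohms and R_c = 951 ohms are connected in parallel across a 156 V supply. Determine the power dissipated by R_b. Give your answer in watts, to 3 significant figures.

R_b sits directly across the source, so P = V²/R with V = 156 V.
P_R_b = V² / R_b = (156)² / 528 Ω = 46.09 W

46.1 W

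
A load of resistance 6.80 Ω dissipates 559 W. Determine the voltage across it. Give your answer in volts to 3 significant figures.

61.7 V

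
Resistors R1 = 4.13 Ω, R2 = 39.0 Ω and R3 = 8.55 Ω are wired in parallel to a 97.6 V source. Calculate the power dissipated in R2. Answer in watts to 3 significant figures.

244 W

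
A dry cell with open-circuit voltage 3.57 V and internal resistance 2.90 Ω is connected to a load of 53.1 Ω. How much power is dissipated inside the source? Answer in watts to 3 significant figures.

0.0118 W

The source's internal resistance is just another series element carrying I; its dissipation is I²r.
I = ε / (r + R) = 3.57 / (2.90 + 53.1) = 0.06375 A
P_int = I² r = (0.06375)² × 2.90 = 0.01179 W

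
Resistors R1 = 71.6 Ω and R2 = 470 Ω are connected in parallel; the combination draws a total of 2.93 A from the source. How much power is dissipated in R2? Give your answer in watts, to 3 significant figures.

70.5 W

Parallel branches share V, not I — compute V via R_eq, then use V²/R for the target branch.
1/R_eq = 1/71.6 + 1/470 ⇒ R_eq = 62.13 Ω
V = I_total × R_eq = 2.930 × 62.13 = 182.1 V
P_R2 = V² / R2 = (182.1)² / 470 = 70.52 W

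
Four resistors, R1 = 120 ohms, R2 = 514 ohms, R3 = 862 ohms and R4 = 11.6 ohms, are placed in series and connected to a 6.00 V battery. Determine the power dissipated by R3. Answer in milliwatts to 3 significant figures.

13.7 mW

The current is common to all series resistors; compute it, then apply P = I²R for the target.
R_total = 120 + 514 + 862 + 11.6 = 1508 Ω
I = V / R_total = 6.00 / 1508 = 0.003980 A
P_R3 = I² × R3 = (0.003980)² × 862 = 0.01365 W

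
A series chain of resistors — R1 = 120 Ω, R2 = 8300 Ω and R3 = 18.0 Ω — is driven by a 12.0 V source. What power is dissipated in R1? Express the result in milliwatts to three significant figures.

Series elements share the same current, so find I first, then use P = I²R.
R_total = 120 + 8300 + 18.0 = 8438 Ω
I = V / R_total = 12.0 / 8438 = 0.001422 A
P_R1 = I² × R1 = (0.001422)² × 120 = 0.0002427 W

0.243 mW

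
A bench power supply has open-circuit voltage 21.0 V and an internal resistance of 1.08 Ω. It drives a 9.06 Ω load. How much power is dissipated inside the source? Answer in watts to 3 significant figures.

4.63 W

r is in series with the load, so it carries the full circuit current — the loss in it is I²r.
I = ε / (r + R) = 21.0 / (1.08 + 9.06) = 2.071 A
P_int = I² r = (2.071)² × 1.08 = 4.632 W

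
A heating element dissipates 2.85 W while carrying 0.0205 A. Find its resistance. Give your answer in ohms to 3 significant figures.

6780 Ω

From P = V I = I²R = V²/R, with the two given quantities we get R = P / I².
R = 2.85 / (0.02050)² = 6782 Ω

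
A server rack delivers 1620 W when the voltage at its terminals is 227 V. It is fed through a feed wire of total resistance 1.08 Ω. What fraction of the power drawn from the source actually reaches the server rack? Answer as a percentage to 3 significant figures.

96.7 %

I = P / V = 1620 / 227 = 7.137 A through the feed wire.
P_line = I² R_line = (7.137)² × 1.08 = 55.00 W
P_source = P_load + P_line = 1620 + 55.00 = 1675 W
η = P_load / P_source = 1620 / 1675 = 0.9672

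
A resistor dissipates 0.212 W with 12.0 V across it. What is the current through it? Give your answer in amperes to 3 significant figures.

0.0177 A

Rearranging the power relation for the two known quantities gives I = P / V.
I = 0.212 / 12.0 = 0.01767 A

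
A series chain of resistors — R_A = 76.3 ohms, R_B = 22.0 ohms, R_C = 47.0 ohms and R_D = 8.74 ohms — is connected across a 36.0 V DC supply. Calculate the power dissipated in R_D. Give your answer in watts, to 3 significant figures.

Since the resistors are in series they all carry the loop current I = V/R_total; the power in any one is I²R.
R_total = 76.3 + 22.0 + 47.0 + 8.74 = 154.0 Ω
I = V / R_total = 36.0 / 154.0 = 0.2337 A
P_R_D = I² × R_D = (0.2337)² × 8.74 = 0.4774 W

0.477 W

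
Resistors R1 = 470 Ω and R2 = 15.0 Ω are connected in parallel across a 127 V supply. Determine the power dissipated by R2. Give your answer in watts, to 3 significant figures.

Parallel branches share the same voltage; P = V²/R gives the branch power in one step.
P_R2 = V² / R2 = (127)² / 15.0 Ω = 1075 W

1080 W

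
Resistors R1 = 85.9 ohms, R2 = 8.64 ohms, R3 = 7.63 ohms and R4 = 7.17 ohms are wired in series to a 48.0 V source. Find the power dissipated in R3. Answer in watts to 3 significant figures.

1.47 W

Every series element carries the same I. Get I from the total resistance, then P = I² × R3.
R_total = 85.9 + 8.64 + 7.63 + 7.17 = 109.3 Ω
I = V / R_total = 48.0 / 109.3 = 0.4390 A
P_R3 = I² × R3 = (0.4390)² × 7.63 = 1.470 W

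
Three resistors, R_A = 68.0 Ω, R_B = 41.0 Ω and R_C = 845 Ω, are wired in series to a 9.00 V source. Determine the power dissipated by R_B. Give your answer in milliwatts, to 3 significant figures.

3.65 mW

In a series string the same current flows through every resistor — find that current, then P = I²R for the one we want.
R_total = 68.0 + 41.0 + 845 = 954.0 Ω
I = V / R_total = 9.00 / 954.0 = 0.009434 A
P_R_B = I² × R_B = (0.009434)² × 41.0 = 0.003649 W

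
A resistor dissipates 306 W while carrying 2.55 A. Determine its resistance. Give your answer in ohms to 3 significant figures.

The two known quantities fix the third via R = P / I².
R = 306 / (2.550)² = 47.06 Ω

47.1 Ω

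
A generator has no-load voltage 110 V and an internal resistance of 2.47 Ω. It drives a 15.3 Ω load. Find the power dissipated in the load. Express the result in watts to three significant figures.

586 W

Find the circuit current first, then P = I²R for the load (series elements share I).
I = ε / (r + R) = 110 / (2.47 + 15.3) = 6.190 A
P_load = I² R = (6.190)² × 15.3 = 586.3 W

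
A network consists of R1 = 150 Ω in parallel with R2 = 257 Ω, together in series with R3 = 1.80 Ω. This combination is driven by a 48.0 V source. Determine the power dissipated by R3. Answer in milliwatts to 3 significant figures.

445 mW

Combine R1 and R2 into their parallel equivalent first, reducing the network to two series resistors.
R_p = (150×257)/(150+257) = 94.72 Ω
R_total = R_p + 1.80 = 94.72 + 1.80 = 96.52 Ω
I = V / R_total = 48.0 / 96.52 = 0.4973 A
R3 is the series element, so its power is I²R.
P_R3 = (0.4973)² × 1.80 = 0.4452 W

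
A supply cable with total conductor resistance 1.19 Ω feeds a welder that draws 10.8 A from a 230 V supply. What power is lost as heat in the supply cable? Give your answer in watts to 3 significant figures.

139 W

The supply cable and load are in series, so the same current flows in both; the loss is I²R_line.
The supply cable carries the full 10.8 A.
P_line = I² R_line = (10.80)² × 1.19 = 138.8 W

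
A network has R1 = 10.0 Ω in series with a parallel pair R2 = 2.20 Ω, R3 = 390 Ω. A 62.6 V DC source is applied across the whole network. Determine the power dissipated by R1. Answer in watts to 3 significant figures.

264 W

Collapse R2‖R3 to a single equivalent, reducing the network to two series elements.
R_p = (2.20×390)/(2.20+390) = 2.188 Ω
R_total = 10.0 + 2.188 = 12.19 Ω
I = V / R_total = 62.6 / 12.19 = 5.136 A
All the current flows through R1; use P = I²R.
P_R1 = (5.136)² × 10.0 = 263.8 W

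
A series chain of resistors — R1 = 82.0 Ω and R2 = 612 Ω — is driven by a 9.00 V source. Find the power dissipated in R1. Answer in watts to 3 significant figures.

Every series element carries the same I. Get I from the total resistance, then P = I² × R1.
R_total = 82.0 + 612 = 694.0 Ω
I = V / R_total = 9.00 / 694.0 = 0.01297 A
P_R1 = I² × R1 = (0.01297)² × 82.0 = 0.01379 W

0.0138 W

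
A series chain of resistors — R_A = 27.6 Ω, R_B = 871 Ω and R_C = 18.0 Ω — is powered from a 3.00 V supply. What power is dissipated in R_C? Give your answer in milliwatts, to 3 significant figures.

In a series string the same current flows through every resistor — find that current, then P = I²R for the one we want.
R_total = 27.6 + 871 + 18.0 = 916.6 Ω
I = V / R_total = 3.00 / 916.6 = 0.003273 A
P_R_C = I² × R_C = (0.003273)² × 18.0 = 0.0001928 W

0.193 mW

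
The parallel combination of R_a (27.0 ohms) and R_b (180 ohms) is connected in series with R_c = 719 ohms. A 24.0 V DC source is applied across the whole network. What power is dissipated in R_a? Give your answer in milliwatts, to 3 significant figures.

21.3 mW

First find R_p for the parallel pair, then treat R_p + R_c as a series loop.
R_p = (27.0×180)/(27.0+180) = 23.48 Ω
R_total = R_p + 719 = 23.48 + 719 = 742.5 Ω
I = V / R_total = 24.0 / 742.5 = 0.03232 A
Voltage across the parallel pair: V_p = I × R_p = 0.03232 × 23.48 = 0.7589 V
R_a has V_p across it, so P = V_p²/R_a.
P_R_a = (0.7589)² / 27.0 = 0.02133 W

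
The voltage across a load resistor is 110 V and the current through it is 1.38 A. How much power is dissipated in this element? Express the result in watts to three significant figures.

152 W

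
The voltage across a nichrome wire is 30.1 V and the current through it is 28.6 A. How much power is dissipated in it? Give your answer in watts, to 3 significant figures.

861 W

V and I are known directly — P = V I, no intermediate step needed.
P = 30.1 V × 28.60 A = 860.9 W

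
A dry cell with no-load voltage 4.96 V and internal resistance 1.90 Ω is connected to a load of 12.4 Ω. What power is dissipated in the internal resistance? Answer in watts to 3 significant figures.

0.229 W

Internal loss is I²r, with I set by the total series resistance r+R.
I = ε / (r + R) = 4.96 / (1.90 + 12.4) = 0.3469 A
P_int = I² r = (0.3469)² × 1.90 = 0.2286 W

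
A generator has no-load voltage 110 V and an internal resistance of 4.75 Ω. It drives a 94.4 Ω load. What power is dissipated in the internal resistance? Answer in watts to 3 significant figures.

5.85 W

Internal loss is I²r, with I set by the total series resistance r+R.
I = ε / (r + R) = 110 / (4.75 + 94.4) = 1.109 A
P_int = I² r = (1.109)² × 4.75 = 5.846 W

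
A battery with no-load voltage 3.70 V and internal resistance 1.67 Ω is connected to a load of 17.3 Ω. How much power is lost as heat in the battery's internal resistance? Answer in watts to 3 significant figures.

0.0635 W

r is in series with the load, so it carries the full circuit current — the loss in it is I²r.
I = ε / (r + R) = 3.70 / (1.67 + 17.3) = 0.1950 A
P_int = I² r = (0.1950)² × 1.67 = 0.06353 W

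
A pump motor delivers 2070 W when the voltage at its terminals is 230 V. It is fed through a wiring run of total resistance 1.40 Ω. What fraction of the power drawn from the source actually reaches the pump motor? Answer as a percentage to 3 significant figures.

94.8 %

I = P / V = 2070 / 230 = 9.000 A through the wiring run.
P_line = I² R_line = (9.000)² × 1.40 = 113.4 W
P_source = P_load + P_line = 2070 + 113.4 = 2183 W
η = P_load / P_source = 2070 / 2183 = 0.9481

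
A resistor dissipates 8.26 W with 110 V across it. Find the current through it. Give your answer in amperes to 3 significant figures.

0.0751 A

Inverting the appropriate power form: I = P / V.
I = 8.26 / 110 = 0.07509 A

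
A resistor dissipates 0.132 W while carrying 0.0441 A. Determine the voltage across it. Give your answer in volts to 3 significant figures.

Inverting the appropriate power form: V = P / I.
V = 0.132 / 0.04410 = 2.993 V

2.99 V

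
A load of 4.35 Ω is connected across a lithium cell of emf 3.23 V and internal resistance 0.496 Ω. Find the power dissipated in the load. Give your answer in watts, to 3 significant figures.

1.93 W

Find the circuit current first, then P = I²R for the load (series elements share I).
I = ε / (r + R) = 3.23 / (0.496 + 4.35) = 0.6665 A
P_load = I² R = (0.6665)² × 4.35 = 1.933 W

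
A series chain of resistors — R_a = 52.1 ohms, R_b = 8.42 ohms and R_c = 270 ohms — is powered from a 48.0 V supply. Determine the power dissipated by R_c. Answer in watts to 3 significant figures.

In a series string the same current flows through every resistor — find that current, then P = I²R for the one we want.
R_total = 52.1 + 8.42 + 270 = 330.5 Ω
I = V / R_total = 48.0 / 330.5 = 0.1452 A
P_R_c = I² × R_c = (0.1452)² × 270 = 5.694 W

5.69 W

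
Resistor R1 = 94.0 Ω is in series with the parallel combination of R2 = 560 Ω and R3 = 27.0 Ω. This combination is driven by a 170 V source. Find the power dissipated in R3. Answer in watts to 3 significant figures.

49.5 W

First combine the parallel branches into one equivalent R_p, then R1 + R_p is a series pair.
R_p = (560×27.0)/(560+27.0) = 25.76 Ω
R_total = 94.0 + 25.76 = 119.8 Ω
I = V / R_total = 170 / 119.8 = 1.420 A
Voltage across the parallel pair: V_p = I × R_p = 1.420 × 25.76 = 36.56 V
With V_p across R3, its power is V_p²/R3.
P_R3 = (36.56)² / 27.0 = 49.52 W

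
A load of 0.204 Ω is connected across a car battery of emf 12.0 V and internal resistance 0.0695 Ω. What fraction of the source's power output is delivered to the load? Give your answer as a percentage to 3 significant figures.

74.6 %

The source delivers εI, of which I²R reaches the load and I²r is lost; since I is common, η = R/(R+r).
η = R / (R + r) = 0.204 / (0.204 + 0.0695) = 0.7459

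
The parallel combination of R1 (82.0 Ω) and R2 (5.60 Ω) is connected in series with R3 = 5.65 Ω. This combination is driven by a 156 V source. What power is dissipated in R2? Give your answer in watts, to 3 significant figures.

1010 W

First find R_p for the parallel pair, then treat R_p + R3 as a series loop.
R_p = (82.0×5.60)/(82.0+5.60) = 5.242 Ω
R_total = R_p + 5.65 = 5.242 + 5.65 = 10.89 Ω
I = V / R_total = 156 / 10.89 = 14.32 A
Voltage across the parallel pair: V_p = I × R_p = 14.32 × 5.242 = 75.08 V
R2 has V_p across it, so P = V_p²/R2.
P_R2 = (75.08)² / 5.60 = 1007 W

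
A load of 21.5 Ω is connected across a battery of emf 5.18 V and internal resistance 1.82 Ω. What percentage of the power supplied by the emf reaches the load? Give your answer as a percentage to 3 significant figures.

92.2 %

Both r and R carry the same current, so the power split is just the resistance split: η = R/(R+r).
η = R / (R + r) = 21.5 / (21.5 + 1.82) = 0.9220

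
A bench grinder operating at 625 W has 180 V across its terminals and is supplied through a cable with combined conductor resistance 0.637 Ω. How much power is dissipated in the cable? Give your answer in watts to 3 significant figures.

The cable is a series resistance carrying the load current; its dissipation is I²R_line.
I = P / V = 625 / 180 = 3.472 A through the cable.
P_line = I² R_line = (3.472)² × 0.637 = 7.680 W

7.68 W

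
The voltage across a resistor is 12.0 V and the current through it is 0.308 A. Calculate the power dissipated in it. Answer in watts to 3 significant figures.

With V and I both given, power follows immediately from P = V I.
P = 12.0 V × 0.3080 A = 3.696 W

3.70 W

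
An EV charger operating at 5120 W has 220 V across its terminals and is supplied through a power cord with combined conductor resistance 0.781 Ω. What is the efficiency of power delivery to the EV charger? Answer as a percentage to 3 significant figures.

92.4 %

I = P / V = 5120 / 220 = 23.27 A through the power cord.
P_line = I² R_line = (23.27)² × 0.781 = 423.0 W
P_source = P_load + P_line = 5120 + 423.0 = 5543 W
η = P_load / P_source = 5120 / 5543 = 0.9237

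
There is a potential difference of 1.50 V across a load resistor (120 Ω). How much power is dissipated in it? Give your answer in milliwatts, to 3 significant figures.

V and R are stated; P = V²/R avoids computing the current.
P = (1.50 V)² / 120 Ω = 0.01875 W

18.8 mW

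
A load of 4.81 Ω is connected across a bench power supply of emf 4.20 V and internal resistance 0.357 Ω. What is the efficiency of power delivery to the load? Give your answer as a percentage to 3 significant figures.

93.1 %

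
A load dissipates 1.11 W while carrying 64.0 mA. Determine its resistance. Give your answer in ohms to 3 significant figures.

Inverting the appropriate power form: R = P / I².
R = 1.11 / (0.06400)² = 271.0 Ω

271 Ω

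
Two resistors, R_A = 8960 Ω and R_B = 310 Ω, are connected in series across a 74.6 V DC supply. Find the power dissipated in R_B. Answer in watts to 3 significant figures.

Every series element carries the same I. Get I from the total resistance, then P = I² × R_B.
R_total = 8960 + 310 = 9270 Ω
I = V / R_total = 74.6 / 9270 = 0.008047 A
P_R_B = I² × R_B = (0.008047)² × 310 = 0.02008 W

0.0201 W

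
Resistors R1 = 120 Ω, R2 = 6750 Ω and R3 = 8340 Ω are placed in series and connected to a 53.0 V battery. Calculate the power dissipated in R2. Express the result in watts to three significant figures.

Since the resistors are in series they all carry the loop current I = V/R_total; the power in any one is I²R.
R_total = 120 + 6750 + 8340 = 15210 Ω
I = V / R_total = 53.0 / 15210 = 0.003485 A
P_R2 = I² × R2 = (0.003485)² × 6750 = 0.08196 W

0.0820 W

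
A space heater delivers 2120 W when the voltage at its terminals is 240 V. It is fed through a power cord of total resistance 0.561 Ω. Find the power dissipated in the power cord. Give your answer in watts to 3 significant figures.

43.8 W

The power cord and load are in series, so the same current flows in both; the loss is I²R_line.
I = P / V = 2120 / 240 = 8.833 A through the power cord.
P_line = I² R_line = (8.833)² × 0.561 = 43.77 W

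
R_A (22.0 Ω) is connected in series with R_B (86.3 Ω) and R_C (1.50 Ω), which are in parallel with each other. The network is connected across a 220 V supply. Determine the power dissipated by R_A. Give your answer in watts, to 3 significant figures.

1930 W

Collapse R_B‖R_C to a single equivalent, reducing the network to two series elements.
R_p = (86.3×1.50)/(86.3+1.50) = 1.474 Ω
R_total = 22.0 + 1.474 = 23.47 Ω
I = V / R_total = 220 / 23.47 = 9.372 A
The full supply current passes through R_A: P = I²R.
P_R_A = (9.372)² × 22.0 = 1932 W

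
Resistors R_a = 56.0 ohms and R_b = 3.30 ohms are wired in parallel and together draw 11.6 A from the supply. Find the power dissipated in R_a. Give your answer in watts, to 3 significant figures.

The branches share the same voltage, but only the total current is given — find V from the equivalent resistance first.
1/R_eq = 1/56.0 + 1/3.30 ⇒ R_eq = 3.116 Ω
V = I_total × R_eq = 11.60 × 3.116 = 36.15 V
P_R_a = V² / R_a = (36.15)² / 56.0 = 23.34 W

23.3 W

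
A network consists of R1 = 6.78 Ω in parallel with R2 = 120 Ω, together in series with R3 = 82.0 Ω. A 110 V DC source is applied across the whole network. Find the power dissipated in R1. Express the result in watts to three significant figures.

9.40 W

First find R_p for the parallel pair, then treat R_p + R3 as a series loop.
R_p = (6.78×120)/(6.78+120) = 6.417 Ω
R_total = R_p + 82.0 = 6.417 + 82.0 = 88.42 Ω
I = V / R_total = 110 / 88.42 = 1.244 A
Voltage across the parallel pair: V_p = I × R_p = 1.244 × 6.417 = 7.984 V
R1 sits across V_p; its power is V_p²/R.
P_R1 = (7.984)² / 6.78 = 9.402 W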